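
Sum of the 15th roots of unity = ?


The sum of all 15th roots of unity is 0.
Geometric series: (1 - w^15)/(1 - w) = (1-1)/(1-w) = 0 since w^15 = 1, w ≠ 1.
Alternatively: coefficient of z^14 in z^15 - 1 is 0.

0


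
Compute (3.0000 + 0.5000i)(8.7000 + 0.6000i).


Real = 3*8.7 - 0.5*0.6 = 26.1 - 0.3 = 25.8
Imag = 3*0.6 + 8.7*0.5 = 1.8 + 4.35 = 6.15

25.8000 + 6.1500i


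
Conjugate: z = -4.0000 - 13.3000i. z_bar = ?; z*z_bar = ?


z_bar = -4.0000 + 13.3000i
z*z_bar = (-4)^2 + (-13.3)^2 = 16 + 176.89 = 192.89

z_bar = -4.0000 + 13.3000i, z*z_bar = 192.89


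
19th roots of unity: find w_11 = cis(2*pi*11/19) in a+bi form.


Angle = 360*11/19 = 208.4211°
a = cos(208.4211°) = -0.8795
b = sin(208.4211°) = -0.4759

-0.8795 - 0.4759i


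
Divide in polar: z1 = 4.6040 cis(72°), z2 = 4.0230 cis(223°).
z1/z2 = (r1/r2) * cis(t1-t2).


r = 4.6040 / 4.0230 = 1.1444
theta = 72° - 223° = -151° = 209° (mod 360)

1.1444 cis(209°)


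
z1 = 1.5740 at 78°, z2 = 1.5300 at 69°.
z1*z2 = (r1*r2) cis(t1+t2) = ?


r = 1.5740 * 1.5300 = 2.4082
theta = 78° + 69° = 147° = 147° (mod 360)

2.4082 cis(147°)


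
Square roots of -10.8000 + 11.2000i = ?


|z| = sqrt(116.64+125.44) = 15.5589
sqrt((|z|+a)/2) = sqrt((15.5589+(-10.8))/2) = sqrt(2.3795) = 1.5425
sqrt((|z|-a)/2) = sqrt((15.5589-(-10.8))/2) = sqrt(13.1795) = 3.6304

±(1.5425 + 3.6304i) i.e. 1.5425 + 3.6304i and -1.5425 - 3.6304i


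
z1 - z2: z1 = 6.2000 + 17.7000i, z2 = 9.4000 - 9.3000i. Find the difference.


Real: 6.2 - 9.4 = -3.2
Imag: 17.7 + 9.3 = 27

-3.2000 + 27.0000i


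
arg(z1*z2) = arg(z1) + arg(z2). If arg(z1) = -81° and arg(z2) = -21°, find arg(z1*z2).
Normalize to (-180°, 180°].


arg(z1*z2) = -81° - 21° = -102°
Normalized to (-180°, 180°]: -102°

-102°


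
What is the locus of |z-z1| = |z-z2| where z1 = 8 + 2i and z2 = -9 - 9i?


Equal distances means the locus is the perpendicular bisector of z1 and z2.
Midpoint = ((8+(-9))/2, (2+(-9))/2) = (-0.5000, -3.5000)

Perpendicular bisector through (-0.5000, -3.5000)


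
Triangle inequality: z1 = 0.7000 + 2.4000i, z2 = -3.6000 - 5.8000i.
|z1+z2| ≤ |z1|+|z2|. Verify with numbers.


|z1| = sqrt(0.7^2 + 2.4^2) = sqrt(6.25) = 2.5000
|z2| = sqrt((-3.6)^2 + (-5.8)^2) = sqrt(46.6) = 6.8264
z1+z2 = -2.9000 - 3.4000i
|z1+z2| = sqrt(19.97) = 4.4688
|z1|+|z2| = 2.5000 + 6.8264 = 9.3264

|z1+z2| = 4.4688 ≤ |z1|+|z2| = 9.3264 (verified)


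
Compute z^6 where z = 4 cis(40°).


r^6 = 4^6 = 4096
n*theta = 6*40° = 240° = 240° (mod 360)
a = 4096*cos(240°) = -2048.0000
b = 4096*sin(240°) = -3547.2401

4096 cis(240°) = -2048.0000 - 3547.2401i


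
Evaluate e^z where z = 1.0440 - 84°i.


e^1.0440 = 2.8406
cos(-84°) = 0.10453
sin(-84°) = -0.9945
Real = 2.8406*0.10453 = 0.2969
Imag = 2.8406*(-0.9945) = -2.8250

0.2969 - 2.8250i


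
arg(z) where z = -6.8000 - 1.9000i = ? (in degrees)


Re = -6.8, Im = -1.9
arg = atan2(-1.9, -6.8) = -164.3890 degrees

arg(z) = -164.3890 degrees


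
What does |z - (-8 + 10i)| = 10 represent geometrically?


|z - z0| = r is a circle with center z0 and radius r.
Center = (-8, 10), radius = 10

Circle with center (-8, 10) and radius 10


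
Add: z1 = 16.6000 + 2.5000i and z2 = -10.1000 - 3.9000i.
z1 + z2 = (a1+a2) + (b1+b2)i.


Real: 16.6 - 10.1 = 6.5
Imag: 2.5 - 3.9 = -1.4

6.5000 - 1.4000i


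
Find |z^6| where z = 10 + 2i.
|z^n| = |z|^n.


|z| = sqrt(100+4) = sqrt(104) = 10.1980
|z^6| = |z|^6 = (sqrt(104))^6 = 104^3 = 1124864

|z^6| = 1124864


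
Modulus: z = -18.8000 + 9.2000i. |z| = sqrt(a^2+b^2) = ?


|z| = sqrt((-18.8)^2 + 9.2^2) = sqrt(353.44 + 84.64) = sqrt(438.08) = 20.9304

|z| = 20.9304


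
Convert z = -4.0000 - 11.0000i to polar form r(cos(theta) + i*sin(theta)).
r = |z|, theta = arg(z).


r = sqrt(16+121) = sqrt(137) = 11.7047
theta = atan2(-11, -4) = -109.9831 degrees

r = 11.7047, theta = -109.9831 degrees


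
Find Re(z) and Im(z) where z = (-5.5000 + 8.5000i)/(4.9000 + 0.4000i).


Multiply by conjugate: (-5.5000 + 8.5000i)(4.9000 - 0.4000i) / (4.9^2 + 0.4^2)
Numerator real = -5.5*4.9 + 8.5*0.4 = -23.55
Numerator imag = 8.5*4.9 - (-5.5)*0.4 = 43.85
Denominator = 24.17
Re(z) = -23.55/24.17 = -0.9743
Im(z) = 43.85/24.17 = 1.8142

Re(z) = -0.9743, Im(z) = 1.8142


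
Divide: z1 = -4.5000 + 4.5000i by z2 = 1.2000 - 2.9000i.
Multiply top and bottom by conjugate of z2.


Conjugate of z2 = 1.2000 + 2.9000i
Numerator: (-4.5000 + 4.5000i)(1.2000 + 2.9000i) = -18.4500 - 7.6500i
Denominator: 1.2^2 + (-2.9)^2 = 9.85
Result = (-18.4500 - 7.6500i)/9.85

-1.8731 - 0.7766i


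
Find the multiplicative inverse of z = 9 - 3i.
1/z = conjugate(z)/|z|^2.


|z|^2 = 81+9 = 90
1/z = (9 + 3i)/90

1/z = 0.1000 + 0.0333i


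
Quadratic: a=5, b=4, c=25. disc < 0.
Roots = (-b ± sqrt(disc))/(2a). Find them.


disc = 4^2 - 4*5*25 = 16 - 500 = -484
sqrt(|disc|) = sqrt(484) = 22.0000
Real part = -4/(2*5) = -0.4000
Imag part = 22.0000/(2*5) = 2.2000

-0.4000 ± 2.2000i


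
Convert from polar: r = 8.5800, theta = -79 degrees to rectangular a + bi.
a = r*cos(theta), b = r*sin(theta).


a = 8.5800*cos(-79°) = 8.5800*0.1908 = 1.6371
b = 8.5800*sin(-79°) = 8.5800*(-0.98163) = -8.4224

1.6371 - 8.4224i


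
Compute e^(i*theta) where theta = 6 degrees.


cos(6°) = 0.9945
sin(6°) = 0.1045

e^(i*6°) = 0.9945 + 0.1045i


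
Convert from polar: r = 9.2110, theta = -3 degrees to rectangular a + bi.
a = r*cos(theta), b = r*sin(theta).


a = 9.2110*cos(-3°) = 9.2110*0.99863 = 9.1984
b = 9.2110*sin(-3°) = 9.2110*(-0.05234) = -0.4821

9.1984 - 0.4821i


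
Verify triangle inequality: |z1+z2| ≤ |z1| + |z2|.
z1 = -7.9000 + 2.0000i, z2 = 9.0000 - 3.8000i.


|z1| = sqrt((-7.9)^2 + 2^2) = sqrt(66.41) = 8.1492
|z2| = sqrt(9^2 + (-3.8)^2) = sqrt(95.44) = 9.7693
z1+z2 = 1.1000 - 1.8000i
|z1+z2| = sqrt(4.45) = 2.1095
|z1|+|z2| = 8.1492 + 9.7693 = 17.9185

|z1+z2| = 2.1095 ≤ |z1|+|z2| = 17.9185 (verified)


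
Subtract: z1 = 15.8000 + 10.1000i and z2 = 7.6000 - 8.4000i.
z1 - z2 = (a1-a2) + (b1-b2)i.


Real: 15.8 - 7.6 = 8.2
Imag: 10.1 + 8.4 = 18.5

8.2000 + 18.5000i


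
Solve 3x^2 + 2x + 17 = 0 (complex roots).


disc = 2^2 - 4*3*17 = 4 - 204 = -200
sqrt(|disc|) = sqrt(200) = 14.1421
Real part = -2/(2*3) = -0.3333
Imag part = 14.1421/(2*3) = 2.3570

-0.3333 ± 2.3570i


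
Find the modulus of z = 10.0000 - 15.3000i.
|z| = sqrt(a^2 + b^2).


|z| = sqrt(10^2 + (-15.3)^2) = sqrt(100 + 234.09) = sqrt(334.09) = 18.2781

|z| = 18.2781


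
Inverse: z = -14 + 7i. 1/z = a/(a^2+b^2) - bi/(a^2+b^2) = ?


|z|^2 = 196+49 = 245
1/z = (-14 - 7i)/245

1/z = -0.0571 - 0.0286i


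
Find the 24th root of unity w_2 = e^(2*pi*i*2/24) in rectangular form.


Angle = 360*2/24 = 30°
a = cos(30°) = 0.8660
b = sin(30°) = 0.5000

0.8660 + 0.5000i


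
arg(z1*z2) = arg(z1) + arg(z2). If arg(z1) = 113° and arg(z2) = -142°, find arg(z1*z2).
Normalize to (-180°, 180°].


arg(z1*z2) = 113° - 142° = -29°
Normalized to (-180°, 180°]: -29°

-29°


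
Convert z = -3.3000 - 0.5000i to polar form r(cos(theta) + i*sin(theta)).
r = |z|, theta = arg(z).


r = sqrt(10.89+0.25) = sqrt(11.14) = 3.3377
theta = atan2(-0.5, -3.3) = -171.3844 degrees

r = 3.3377, theta = -171.3844 degrees


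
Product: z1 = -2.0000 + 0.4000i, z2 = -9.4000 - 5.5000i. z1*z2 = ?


Real = -2*(-9.4) - 0.4*(-5.5) = 18.8 - (-2.2) = 21
Imag = -2*(-5.5) - (9.4)*0.4 = 11 - (3.76) = 7.24

21.0000 + 7.2400i


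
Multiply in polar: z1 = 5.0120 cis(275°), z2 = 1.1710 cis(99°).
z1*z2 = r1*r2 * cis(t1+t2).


r = 5.0120 * 1.1710 = 5.8691
theta = 275° + 99° = 374° = 14° (mod 360)

5.8691 cis(14°)


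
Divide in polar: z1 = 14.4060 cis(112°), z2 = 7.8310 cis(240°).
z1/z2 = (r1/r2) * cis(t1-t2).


r = 14.4060 / 7.8310 = 1.8396
theta = 112° - 240° = -128° = 232° (mod 360)

1.8396 cis(232°)


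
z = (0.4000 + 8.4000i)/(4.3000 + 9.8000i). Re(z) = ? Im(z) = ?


Multiply by conjugate: (0.4000 + 8.4000i)(4.3000 - 9.8000i) / (4.3^2 + 9.8^2)
Numerator real = 0.4*4.3 + 8.4*9.8 = 84.04
Numerator imag = 8.4*4.3 - 0.4*9.8 = 32.2
Denominator = 114.53
Re(z) = 84.04/114.53 = 0.7338
Im(z) = 32.2/114.53 = 0.2811

Re(z) = 0.7338, Im(z) = 0.2811


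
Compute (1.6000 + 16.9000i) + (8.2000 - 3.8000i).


Real: 1.6 + 8.2 = 9.8
Imag: 16.9 - 3.8 = 13.1

9.8000 + 13.1000i


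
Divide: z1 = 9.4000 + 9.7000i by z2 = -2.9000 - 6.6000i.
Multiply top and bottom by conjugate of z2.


Conjugate of z2 = -2.9000 + 6.6000i
Numerator: (9.4000 + 9.7000i)(-2.9000 + 6.6000i) = -91.2800 + 33.9100i
Denominator: (-2.9)^2 + (-6.6)^2 = 51.97
Result = (-91.2800 + 33.9100i)/51.97

-1.7564 + 0.6525i


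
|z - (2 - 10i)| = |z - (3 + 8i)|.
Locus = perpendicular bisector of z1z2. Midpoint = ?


Equal distances means the locus is the perpendicular bisector of z1 and z2.
Midpoint = ((2+3)/2, (-10+8)/2) = (2.5000, -1.0000)

Perpendicular bisector through (2.5000, -1.0000)


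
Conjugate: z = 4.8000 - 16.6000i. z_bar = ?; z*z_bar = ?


z_bar = 4.8000 + 16.6000i
z*z_bar = 4.8^2 + (-16.6)^2 = 23.04 + 275.56 = 298.6

z_bar = 4.8000 + 16.6000i, z*z_bar = 298.6


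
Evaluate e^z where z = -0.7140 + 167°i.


e^-0.7140 = 0.4897
cos(167°) = -0.97437
sin(167°) = 0.225
Real = 0.4897*(-0.97437) = -0.4771
Imag = 0.4897*0.225 = 0.1102

-0.4771 + 0.1102i


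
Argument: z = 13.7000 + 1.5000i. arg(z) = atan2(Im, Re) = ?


Re = 13.7, Im = 1.5
arg = atan2(1.5, 13.7) = 6.2484 degrees

arg(z) = 6.2484 degrees


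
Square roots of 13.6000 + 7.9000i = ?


|z| = sqrt(184.96+62.41) = 15.7280
sqrt((|z|+a)/2) = sqrt((15.7280+13.6)/2) = sqrt(14.6640) = 3.8294
sqrt((|z|-a)/2) = sqrt((15.7280-13.6)/2) = sqrt(1.0640) = 1.0315

±(3.8294 + 1.0315i) i.e. 3.8294 + 1.0315i and -3.8294 - 1.0315i


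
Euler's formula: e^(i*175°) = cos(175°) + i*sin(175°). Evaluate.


cos(175°) = -0.9962
sin(175°) = 0.0872

e^(i*175°) = -0.9962 + 0.0872i


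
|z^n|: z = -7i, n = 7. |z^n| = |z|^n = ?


|z| = sqrt(0+49) = sqrt(49) = 7
|z^7| = |z|^7 = 7^7 = 823543

|z^7| = 823543


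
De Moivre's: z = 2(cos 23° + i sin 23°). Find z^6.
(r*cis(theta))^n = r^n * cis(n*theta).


r^6 = 2^6 = 64
n*theta = 6*23° = 138° = 138° (mod 360)
a = 64*cos(138°) = -47.5613
b = 64*sin(138°) = 42.8244

64 cis(138°) = -47.5613 + 42.8244i


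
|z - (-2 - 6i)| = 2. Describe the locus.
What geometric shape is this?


|z - z0| = r is a circle with center z0 and radius r.
Center = (-2, -6), radius = 2

Circle with center (-2, -6) and radius 2


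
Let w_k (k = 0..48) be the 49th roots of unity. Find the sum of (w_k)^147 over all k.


The roots are w_k = w^k with w = e^(2*pi*i/49), and (w^k)^147 = (w^147)^k.
So S = 1 + u + u^2 + ... + u^(48) with u = w^147.
147 = 3*49 + 0, so 147 is a multiple of 49 and u = (w^49)^3 = 1.
Every one of the 49 terms equals 1: S = 49

S = 49


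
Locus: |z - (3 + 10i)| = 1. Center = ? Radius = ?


|z - z0| = r is a circle with center z0 and radius r.
Center = (3, 10), radius = 1

Circle with center (3, 10) and radius 1


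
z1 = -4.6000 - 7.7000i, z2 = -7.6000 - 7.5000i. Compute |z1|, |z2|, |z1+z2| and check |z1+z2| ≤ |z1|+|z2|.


|z1| = sqrt((-4.6)^2 + (-7.7)^2) = sqrt(80.45) = 8.9694
|z2| = sqrt((-7.6)^2 + (-7.5)^2) = sqrt(114.01) = 10.6775
z1+z2 = -12.2000 - 15.2000i
|z1+z2| = sqrt(379.88) = 19.4905
|z1|+|z2| = 8.9694 + 10.6775 = 19.6469

|z1+z2| = 19.4905 ≤ |z1|+|z2| = 19.6469 (verified)


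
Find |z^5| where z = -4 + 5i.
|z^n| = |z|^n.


|z| = sqrt(16+25) = sqrt(41) = 6.4031
|z^5| = |z|^5 = (sqrt(41))^5 = 41^2 * sqrt(41) = 1681*sqrt(41)

|z^5| = 1681*sqrt(41) ≈ 10763.6518


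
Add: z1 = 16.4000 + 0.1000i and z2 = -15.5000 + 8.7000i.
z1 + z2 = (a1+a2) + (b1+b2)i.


Real: 16.4 - 15.5 = 0.9
Imag: 0.1 + 8.7 = 8.8

0.9000 + 8.8000i


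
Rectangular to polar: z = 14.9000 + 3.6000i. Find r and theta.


r = sqrt(222.01+12.96) = sqrt(234.97) = 15.3287
theta = atan2(3.6, 14.9) = 13.5830 degrees

r = 15.3287, theta = 13.5830 degrees


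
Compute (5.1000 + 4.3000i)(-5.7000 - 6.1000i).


Real = 5.1*(-5.7) - 4.3*(-6.1) = -29.07 - (-26.23) = -2.84
Imag = 5.1*(-6.1) - (5.7)*4.3 = -31.11 - (24.51) = -55.62

-2.8400 - 55.6200i


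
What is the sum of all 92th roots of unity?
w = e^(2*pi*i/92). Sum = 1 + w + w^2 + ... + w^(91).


The sum of all 92th roots of unity is 0.
Geometric series: (1 - w^92)/(1 - w) = (1-1)/(1-w) = 0 since w^92 = 1, w ≠ 1.
Alternatively: coefficient of z^91 in z^92 - 1 is 0.

0


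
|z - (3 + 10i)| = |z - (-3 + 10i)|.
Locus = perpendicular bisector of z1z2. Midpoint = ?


Equal distances means the locus is the perpendicular bisector of z1 and z2.
Midpoint = ((3+(-3))/2, (10+10)/2) = (0, 10.0000)

Perpendicular bisector through (0, 10.0000)


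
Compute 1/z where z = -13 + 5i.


|z|^2 = 169+25 = 194
1/z = (-13 - 5i)/194

1/z = -0.0670 - 0.0258i


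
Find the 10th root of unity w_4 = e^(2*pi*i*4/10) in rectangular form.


Angle = 360*4/10 = 144°
a = cos(144°) = -0.8090
b = sin(144°) = 0.5878

-0.8090 + 0.5878i


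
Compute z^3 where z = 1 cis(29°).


r^3 = 1^3 = 1
n*theta = 3*29° = 87° = 87° (mod 360)
a = 1*cos(87°) = 0.0523
b = 1*sin(87°) = 0.9986

1 cis(87°) = 0.0523 + 0.9986i


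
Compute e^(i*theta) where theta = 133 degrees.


cos(133°) = -0.6820
sin(133°) = 0.7314

e^(i*133°) = -0.6820 + 0.7314i


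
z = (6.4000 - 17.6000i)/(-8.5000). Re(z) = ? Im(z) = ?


Multiply by conjugate: (6.4000 - 17.6000i)(-8.5000) / ((-8.5)^2 + 0^2)
Numerator real = 6.4*(-8.5) - (17.6)*0 = -54.4
Numerator imag = -17.6*(-8.5) - 6.4*0 = 149.6
Denominator = 72.25
Re(z) = -54.4/72.25 = -0.7529
Im(z) = 149.6/72.25 = 2.0706

Re(z) = -0.7529, Im(z) = 2.0706


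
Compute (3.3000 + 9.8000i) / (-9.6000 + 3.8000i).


Conjugate of z2 = -9.6000 - 3.8000i
Numerator: (3.3000 + 9.8000i)(-9.6000 - 3.8000i) = 5.5600 - 106.6200i
Denominator: (-9.6)^2 + 3.8^2 = 106.6
Result = (5.5600 - 106.6200i)/106.6

0.0522 - 1.0002i


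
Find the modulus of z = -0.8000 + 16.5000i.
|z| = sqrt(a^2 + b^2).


|z| = sqrt((-0.8)^2 + 16.5^2) = sqrt(0.64 + 272.25) = sqrt(272.89) = 16.5194

|z| = 16.5194


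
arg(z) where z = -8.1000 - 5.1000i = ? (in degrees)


Re = -8.1, Im = -5.1
arg = atan2(-5.1, -8.1) = -147.8043 degrees

arg(z) = -147.8043 degrees


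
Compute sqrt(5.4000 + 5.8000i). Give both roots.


|z| = sqrt(29.16+33.64) = 7.9246
sqrt((|z|+a)/2) = sqrt((7.9246+5.4)/2) = sqrt(6.6623) = 2.5811
sqrt((|z|-a)/2) = sqrt((7.9246-5.4)/2) = sqrt(1.2623) = 1.1235

±(2.5811 + 1.1235i) i.e. 2.5811 + 1.1235i and -2.5811 - 1.1235i


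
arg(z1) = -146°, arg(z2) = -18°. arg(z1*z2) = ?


arg(z1*z2) = -146° - 18° = -164°
Normalized to (-180°, 180°]: -164°

-164°


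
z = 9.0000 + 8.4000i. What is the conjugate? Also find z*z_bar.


z_bar = 9.0000 - 8.4000i
z*z_bar = 9^2 + 8.4^2 = 81 + 70.56 = 151.56

z_bar = 9.0000 - 8.4000i, z*z_bar = 151.56


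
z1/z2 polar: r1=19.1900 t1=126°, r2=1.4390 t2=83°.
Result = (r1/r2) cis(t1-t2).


r = 19.1900 / 1.4390 = 13.3356
theta = 126° - 83° = 43° = 43° (mod 360)

13.3356 cis(43°)


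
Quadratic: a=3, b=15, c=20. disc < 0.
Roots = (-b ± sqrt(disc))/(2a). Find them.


disc = 15^2 - 4*3*20 = 225 - 240 = -15
sqrt(|disc|) = sqrt(15) = 3.8730
Real part = -15/(2*3) = -2.5000
Imag part = 3.8730/(2*3) = 0.6455

-2.5000 ± 0.6455i


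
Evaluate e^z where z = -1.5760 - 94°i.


e^-1.5760 = 0.2068
cos(-94°) = -0.0698
sin(-94°) = -0.9976
Real = 0.2068*(-0.0698) = -0.0144
Imag = 0.2068*(-0.9976) = -0.2063

-0.0144 - 0.2063i


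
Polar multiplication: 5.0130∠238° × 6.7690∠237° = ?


r = 5.0130 * 6.7690 = 33.9330
theta = 238° + 237° = 475° = 115° (mod 360)

33.9330 cis(115°)


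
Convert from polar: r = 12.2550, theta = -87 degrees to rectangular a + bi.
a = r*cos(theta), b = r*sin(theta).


a = 12.2550*cos(-87°) = 12.2550*0.05234 = 0.6414
b = 12.2550*sin(-87°) = 12.2550*(-0.99863) = -12.2382

0.6414 - 12.2382i


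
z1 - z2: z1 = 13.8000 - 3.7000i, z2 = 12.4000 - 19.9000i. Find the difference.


Real: 13.8 - 12.4 = 1.4
Imag: -3.7 + 19.9 = 16.2

1.4000 + 16.2000i


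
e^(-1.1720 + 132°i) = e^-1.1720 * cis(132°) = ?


e^-1.1720 = 0.30975
cos(132°) = -0.6691
sin(132°) = 0.7431
Real = 0.30975*(-0.6691) = -0.2073
Imag = 0.30975*0.7431 = 0.2302

-0.2073 + 0.2302i


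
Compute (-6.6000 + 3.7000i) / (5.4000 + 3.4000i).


Conjugate of z2 = 5.4000 - 3.4000i
Numerator: (-6.6000 + 3.7000i)(5.4000 - 3.4000i) = -23.0600 + 42.4200i
Denominator: 5.4^2 + 3.4^2 = 40.72
Result = (-23.0600 + 42.4200i)/40.72

-0.5663 + 1.0417i


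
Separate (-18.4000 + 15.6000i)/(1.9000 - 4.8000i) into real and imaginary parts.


Multiply by conjugate: (-18.4000 + 15.6000i)(1.9000 + 4.8000i) / (1.9^2 + (-4.8)^2)
Numerator real = -18.4*1.9 + 15.6*(-4.8) = -109.84
Numerator imag = 15.6*1.9 - (-18.4)*(-4.8) = -58.68
Denominator = 26.65
Re(z) = -109.84/26.65 = -4.1216
Im(z) = -58.68/26.65 = -2.2019

Re(z) = -4.1216, Im(z) = -2.2019


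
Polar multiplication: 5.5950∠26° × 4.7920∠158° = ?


r = 5.5950 * 4.7920 = 26.8112
theta = 26° + 158° = 184° = 184° (mod 360)

26.8112 cis(184°)


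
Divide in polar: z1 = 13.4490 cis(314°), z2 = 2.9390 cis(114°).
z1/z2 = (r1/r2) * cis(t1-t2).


r = 13.4490 / 2.9390 = 4.5760
theta = 314° - 114° = 200° = 200° (mod 360)

4.5760 cis(200°)


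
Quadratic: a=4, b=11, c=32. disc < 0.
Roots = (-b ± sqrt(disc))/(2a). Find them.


disc = 11^2 - 4*4*32 = 121 - 512 = -391
sqrt(|disc|) = sqrt(391) = 19.7737
Real part = -11/(2*4) = -1.3750
Imag part = 19.7737/(2*4) = 2.4717

-1.3750 ± 2.4717i


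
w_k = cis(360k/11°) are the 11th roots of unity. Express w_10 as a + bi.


Angle = 360*10/11 = 327.2727°
a = cos(327.2727°) = 0.8413
b = sin(327.2727°) = -0.5406

0.8413 - 0.5406i


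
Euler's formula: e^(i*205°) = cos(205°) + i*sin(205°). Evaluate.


cos(205°) = -0.9063
sin(205°) = -0.4226

e^(i*205°) = -0.9063 - 0.4226i


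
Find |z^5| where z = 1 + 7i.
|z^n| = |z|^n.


|z| = sqrt(1+49) = sqrt(50) = 7.0711
|z^5| = |z|^5 = (sqrt(50))^5 = 50^2 * sqrt(50) = 2500*sqrt(50)

|z^5| = 2500*sqrt(50) ≈ 17677.6695


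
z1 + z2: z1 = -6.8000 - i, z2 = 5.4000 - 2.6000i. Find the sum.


Real: -6.8 + 5.4 = -1.4
Imag: -1 - 2.6 = -3.6

-1.4000 - 3.6000i


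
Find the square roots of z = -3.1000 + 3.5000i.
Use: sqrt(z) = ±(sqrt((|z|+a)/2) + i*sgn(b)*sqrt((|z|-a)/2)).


|z| = sqrt(9.61+12.25) = 4.6755
sqrt((|z|+a)/2) = sqrt((4.6755+(-3.1))/2) = sqrt(0.7877) = 0.8875
sqrt((|z|-a)/2) = sqrt((4.6755-(-3.1))/2) = sqrt(3.8877) = 1.9717

±(0.8875 + 1.9717i) i.e. 0.8875 + 1.9717i and -0.8875 - 1.9717i


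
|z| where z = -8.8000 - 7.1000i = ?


|z| = sqrt((-8.8)^2 + (-7.1)^2) = sqrt(77.44 + 50.41) = sqrt(127.85) = 11.3071

|z| = 11.3071


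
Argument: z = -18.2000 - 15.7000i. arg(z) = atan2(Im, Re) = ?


Re = -18.2, Im = -15.7
arg = atan2(-15.7, -18.2) = -139.2177 degrees

arg(z) = -139.2177 degrees


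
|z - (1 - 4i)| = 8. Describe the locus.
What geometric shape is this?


|z - z0| = r is a circle with center z0 and radius r.
Center = (1, -4), radius = 8

Circle with center (1, -4) and radius 8


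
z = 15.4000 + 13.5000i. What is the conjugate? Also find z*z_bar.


z_bar = 15.4000 - 13.5000i
z*z_bar = 15.4^2 + 13.5^2 = 237.16 + 182.25 = 419.41

z_bar = 15.4000 - 13.5000i, z*z_bar = 419.41


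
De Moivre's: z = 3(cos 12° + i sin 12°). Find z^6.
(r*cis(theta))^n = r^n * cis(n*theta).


r^6 = 3^6 = 729
n*theta = 6*12° = 72° = 72° (mod 360)
a = 729*cos(72°) = 225.2734
b = 729*sin(72°) = 693.3202

729 cis(72°) = 225.2734 + 693.3202i


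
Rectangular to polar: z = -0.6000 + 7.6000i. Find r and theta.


r = sqrt(0.36+57.76) = sqrt(58.12) = 7.6236
theta = atan2(7.6, -0.6) = 94.5140 degrees

r = 7.6236, theta = 94.5140 degrees


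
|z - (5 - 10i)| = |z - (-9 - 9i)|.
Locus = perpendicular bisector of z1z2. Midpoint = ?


Equal distances means the locus is the perpendicular bisector of z1 and z2.
Midpoint = ((5+(-9))/2, (-10+(-9))/2) = (-2.0000, -9.5000)

Perpendicular bisector through (-2.0000, -9.5000)


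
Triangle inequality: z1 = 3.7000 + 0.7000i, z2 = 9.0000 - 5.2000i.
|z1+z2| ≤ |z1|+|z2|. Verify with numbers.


|z1| = sqrt(3.7^2 + 0.7^2) = sqrt(14.18) = 3.7656
|z2| = sqrt(9^2 + (-5.2)^2) = sqrt(108.04) = 10.3942
z1+z2 = 12.7000 - 4.5000i
|z1+z2| = sqrt(181.54) = 13.4737
|z1|+|z2| = 3.7656 + 10.3942 = 14.1598

|z1+z2| = 13.4737 ≤ |z1|+|z2| = 14.1598 (verified)


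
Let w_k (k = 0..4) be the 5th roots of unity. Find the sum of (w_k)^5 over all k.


The roots are w_k = w^k with w = e^(2*pi*i/5), and (w^k)^5 = (w^5)^k.
So S = 1 + u + u^2 + ... + u^(4) with u = w^5.
5 = 1*5 + 0, so 5 is a multiple of 5 and u = (w^5)^1 = 1.
Every one of the 5 terms equals 1: S = 5

S = 5


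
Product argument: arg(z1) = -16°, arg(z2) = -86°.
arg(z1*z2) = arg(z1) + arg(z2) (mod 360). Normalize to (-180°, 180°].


arg(z1*z2) = -16° - 86° = -102°
Normalized to (-180°, 180°]: -102°

-102°


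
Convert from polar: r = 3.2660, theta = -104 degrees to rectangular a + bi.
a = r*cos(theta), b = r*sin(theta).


a = 3.2660*cos(-104°) = 3.2660*(-0.24192) = -0.7901
b = 3.2660*sin(-104°) = 3.2660*(-0.9703) = -3.1690

-0.7901 - 3.1690i


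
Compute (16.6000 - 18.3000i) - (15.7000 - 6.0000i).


Real: 16.6 - 15.7 = 0.9
Imag: -18.3 + 6 = -12.3

0.9000 - 12.3000i


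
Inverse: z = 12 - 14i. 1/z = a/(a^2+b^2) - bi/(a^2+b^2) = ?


|z|^2 = 144+196 = 340
1/z = (12 + 14i)/340

1/z = 0.0353 + 0.0412i


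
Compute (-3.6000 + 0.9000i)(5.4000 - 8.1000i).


Real = -3.6*5.4 - 0.9*(-8.1) = -19.44 - (-7.29) = -12.15
Imag = -3.6*(-8.1) + 5.4*0.9 = 29.16 + 4.86 = 34.02

-12.1500 + 34.0200i


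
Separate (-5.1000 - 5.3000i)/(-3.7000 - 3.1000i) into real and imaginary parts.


Multiply by conjugate: (-5.1000 - 5.3000i)(-3.7000 + 3.1000i) / ((-3.7)^2 + (-3.1)^2)
Numerator real = -5.1*(-3.7) - (5.3)*(-3.1) = 35.3
Numerator imag = -5.3*(-3.7) - (-5.1)*(-3.1) = 3.8
Denominator = 23.3
Re(z) = 35.3/23.3 = 1.5150
Im(z) = 3.8/23.3 = 0.1631

Re(z) = 1.5150, Im(z) = 0.1631


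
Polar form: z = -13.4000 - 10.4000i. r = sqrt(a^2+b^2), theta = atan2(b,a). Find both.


r = sqrt(179.56+108.16) = sqrt(287.72) = 16.9623
theta = atan2(-10.4, -13.4) = -142.1843 degrees

r = 16.9623, theta = -142.1843 degrees


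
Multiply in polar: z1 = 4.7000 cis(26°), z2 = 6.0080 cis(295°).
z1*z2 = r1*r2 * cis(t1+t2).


r = 4.7000 * 6.0080 = 28.2376
theta = 26° + 295° = 321° = 321° (mod 360)

28.2376 cis(321°)


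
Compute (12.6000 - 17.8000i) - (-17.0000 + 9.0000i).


Real: 12.6 + 17 = 29.6
Imag: -17.8 - 9 = -26.8

29.6000 - 26.8000i


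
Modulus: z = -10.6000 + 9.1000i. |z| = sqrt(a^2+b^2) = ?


|z| = sqrt((-10.6)^2 + 9.1^2) = sqrt(112.36 + 82.81) = sqrt(195.17) = 13.9703

|z| = 13.9703


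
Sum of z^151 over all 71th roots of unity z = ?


The roots are w_k = w^k with w = e^(2*pi*i/71), and (w^k)^151 = (w^151)^k.
So S = 1 + u + u^2 + ... + u^(70) with u = w^151.
151 = 2*71 + 9, so 151 is not a multiple of 71: u = (w^71)^2 * w^9 = w^9 ≠ 1 (w is a primitive 71th root), while u^71 = (w^71)^151 = 1.
Geometric series: S = (1 - u^71)/(1 - u) = (1 - 1)/(1 - u) = 0

S = 0


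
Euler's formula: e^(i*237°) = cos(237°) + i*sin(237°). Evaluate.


cos(237°) = -0.5446
sin(237°) = -0.8387

e^(i*237°) = -0.5446 - 0.8387i


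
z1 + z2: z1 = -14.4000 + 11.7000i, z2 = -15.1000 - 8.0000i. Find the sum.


Real: -14.4 - 15.1 = -29.5
Imag: 11.7 - 8 = 3.7

-29.5000 + 3.7000i


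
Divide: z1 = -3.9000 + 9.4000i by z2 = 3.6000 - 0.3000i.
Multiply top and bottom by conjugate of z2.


Conjugate of z2 = 3.6000 + 0.3000i
Numerator: (-3.9000 + 9.4000i)(3.6000 + 0.3000i) = -16.8600 + 32.6700i
Denominator: 3.6^2 + (-0.3)^2 = 13.05
Result = (-16.8600 + 32.6700i)/13.05

-1.2920 + 2.5034i


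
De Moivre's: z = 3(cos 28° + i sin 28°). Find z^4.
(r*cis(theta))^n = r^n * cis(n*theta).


r^4 = 3^4 = 81
n*theta = 4*28° = 112° = 112° (mod 360)
a = 81*cos(112°) = -30.3431
b = 81*sin(112°) = 75.1019

81 cis(112°) = -30.3431 + 75.1019i


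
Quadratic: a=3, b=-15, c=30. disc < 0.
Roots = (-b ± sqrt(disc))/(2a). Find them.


disc = (-15)^2 - 4*3*30 = 225 - 360 = -135
sqrt(|disc|) = sqrt(135) = 11.6190
Real part = 15/(2*3) = 2.5000
Imag part = 11.6190/(2*3) = 1.9365

2.5000 ± 1.9365i


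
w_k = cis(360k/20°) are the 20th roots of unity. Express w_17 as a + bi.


Angle = 360*17/20 = 306°
a = cos(306°) = 0.5878
b = sin(306°) = -0.8090

0.5878 - 0.8090i


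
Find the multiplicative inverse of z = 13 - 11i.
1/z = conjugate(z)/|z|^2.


|z|^2 = 169+121 = 290
1/z = (13 + 11i)/290

1/z = 0.0448 + 0.0379i


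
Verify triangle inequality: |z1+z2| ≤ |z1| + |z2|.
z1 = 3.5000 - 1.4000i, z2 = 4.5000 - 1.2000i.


|z1| = sqrt(3.5^2 + (-1.4)^2) = sqrt(14.21) = 3.7696
|z2| = sqrt(4.5^2 + (-1.2)^2) = sqrt(21.69) = 4.6573
z1+z2 = 8.0000 - 2.6000i
|z1+z2| = sqrt(70.76) = 8.4119
|z1|+|z2| = 3.7696 + 4.6573 = 8.4269

|z1+z2| = 8.4119 ≤ |z1|+|z2| = 8.4269 (verified)


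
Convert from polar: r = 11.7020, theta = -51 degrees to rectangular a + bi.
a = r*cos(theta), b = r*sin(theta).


a = 11.7020*cos(-51°) = 11.7020*0.62932 = 7.3643
b = 11.7020*sin(-51°) = 11.7020*(-0.77715) = -9.0942

7.3643 - 9.0942i


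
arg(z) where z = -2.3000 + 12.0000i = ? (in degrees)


Re = -2.3, Im = 12
arg = atan2(12, -2.3) = 100.8501 degrees

arg(z) = 100.8501 degrees


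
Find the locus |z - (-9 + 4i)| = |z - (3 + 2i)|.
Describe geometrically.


Equal distances means the locus is the perpendicular bisector of z1 and z2.
Midpoint = ((-9+3)/2, (4+2)/2) = (-3.0000, 3.0000)

Perpendicular bisector through (-3.0000, 3.0000)


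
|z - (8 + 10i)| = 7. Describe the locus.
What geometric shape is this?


|z - z0| = r is a circle with center z0 and radius r.
Center = (8, 10), radius = 7

Circle with center (8, 10) and radius 7


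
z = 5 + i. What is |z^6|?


|z| = sqrt(25+1) = sqrt(26) = 5.0990
|z^6| = |z|^6 = (sqrt(26))^6 = 26^3 = 17576

|z^6| = 17576


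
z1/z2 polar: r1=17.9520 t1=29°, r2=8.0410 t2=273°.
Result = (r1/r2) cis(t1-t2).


r = 17.9520 / 8.0410 = 2.2326
theta = 29° - 273° = -244° = 116° (mod 360)

2.2326 cis(116°)


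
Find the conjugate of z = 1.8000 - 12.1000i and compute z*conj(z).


z_bar = 1.8000 + 12.1000i
z*z_bar = 1.8^2 + (-12.1)^2 = 3.24 + 146.41 = 149.65

z_bar = 1.8000 + 12.1000i, z*z_bar = 149.65


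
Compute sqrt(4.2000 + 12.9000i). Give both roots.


|z| = sqrt(17.64+166.41) = 13.5665
sqrt((|z|+a)/2) = sqrt((13.5665+4.2)/2) = sqrt(8.8833) = 2.9805
sqrt((|z|-a)/2) = sqrt((13.5665-4.2)/2) = sqrt(4.6833) = 2.1641

±(2.9805 + 2.1641i) i.e. 2.9805 + 2.1641i and -2.9805 - 2.1641i


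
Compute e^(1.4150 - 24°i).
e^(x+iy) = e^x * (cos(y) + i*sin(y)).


e^1.4150 = 4.1165
cos(-24°) = 0.91355
sin(-24°) = -0.40674
Real = 4.1165*0.91355 = 3.7606
Imag = 4.1165*(-0.40674) = -1.6743

3.7606 - 1.6743i


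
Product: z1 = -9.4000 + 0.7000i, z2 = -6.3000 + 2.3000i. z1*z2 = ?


Real = -9.4*(-6.3) - 0.7*2.3 = 59.22 - 1.61 = 57.61
Imag = -9.4*2.3 - (6.3)*0.7 = -21.62 - (4.41) = -26.03

57.6100 - 26.0300i


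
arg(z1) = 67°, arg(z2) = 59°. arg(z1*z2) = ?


arg(z1*z2) = 67° + 59° = 126°
Normalized to (-180°, 180°]: 126°

126°


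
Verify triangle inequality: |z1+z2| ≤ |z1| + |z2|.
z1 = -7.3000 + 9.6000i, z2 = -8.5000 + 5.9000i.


|z1| = sqrt((-7.3)^2 + 9.6^2) = sqrt(145.45) = 12.0603
|z2| = sqrt((-8.5)^2 + 5.9^2) = sqrt(107.06) = 10.3470
z1+z2 = -15.8000 + 15.5000i
|z1+z2| = sqrt(489.89) = 22.1335
|z1|+|z2| = 12.0603 + 10.3470 = 22.4073

|z1+z2| = 22.1335 ≤ |z1|+|z2| = 22.4073 (verified)


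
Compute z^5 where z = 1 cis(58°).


r^5 = 1^5 = 1
n*theta = 5*58° = 290° = 290° (mod 360)
a = 1*cos(290°) = 0.3420
b = 1*sin(290°) = -0.9397

1 cis(290°) = 0.3420 - 0.9397i


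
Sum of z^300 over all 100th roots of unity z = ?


The roots are w_k = w^k with w = e^(2*pi*i/100), and (w^k)^300 = (w^300)^k.
So S = 1 + u + u^2 + ... + u^(99) with u = w^300.
300 = 3*100 + 0, so 300 is a multiple of 100 and u = (w^100)^3 = 1.
Every one of the 100 terms equals 1: S = 100

S = 100


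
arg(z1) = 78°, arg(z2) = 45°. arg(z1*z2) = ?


arg(z1*z2) = 78° + 45° = 123°
Normalized to (-180°, 180°]: 123°

123°


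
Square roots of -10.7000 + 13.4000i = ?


|z| = sqrt(114.49+179.56) = 17.1479
sqrt((|z|+a)/2) = sqrt((17.1479+(-10.7))/2) = sqrt(3.2239) = 1.7955
sqrt((|z|-a)/2) = sqrt((17.1479-(-10.7))/2) = sqrt(13.9239) = 3.7315

±(1.7955 + 3.7315i) i.e. 1.7955 + 3.7315i and -1.7955 - 3.7315i


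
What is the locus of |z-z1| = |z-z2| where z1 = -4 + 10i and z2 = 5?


Equal distances means the locus is the perpendicular bisector of z1 and z2.
Midpoint = ((-4+5)/2, (10+0)/2) = (0.5000, 5.0000)

Perpendicular bisector through (0.5000, 5.0000)


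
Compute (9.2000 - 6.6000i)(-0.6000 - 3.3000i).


Real = 9.2*(-0.6) - (-6.6)*(-3.3) = -5.52 - 21.78 = -27.3
Imag = 9.2*(-3.3) - (0.6)*(-6.6) = -30.36 + 3.96 = -26.4

-27.3000 - 26.4000i


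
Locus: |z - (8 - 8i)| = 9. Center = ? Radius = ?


|z - z0| = r is a circle with center z0 and radius r.
Center = (8, -8), radius = 9

Circle with center (8, -8) and radius 9


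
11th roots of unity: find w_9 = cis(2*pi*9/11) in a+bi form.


Angle = 360*9/11 = 294.5455°
a = cos(294.5455°) = 0.4154
b = sin(294.5455°) = -0.9096

0.4154 - 0.9096i


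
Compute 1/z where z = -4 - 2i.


|z|^2 = 16+4 = 20
1/z = (-4 + 2i)/20

1/z = -0.2000 + 0.1000i


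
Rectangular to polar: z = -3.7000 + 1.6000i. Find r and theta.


r = sqrt(13.69+2.56) = sqrt(16.25) = 4.0311
theta = atan2(1.6, -3.7) = 156.6148 degrees

r = 4.0311, theta = 156.6148 degrees


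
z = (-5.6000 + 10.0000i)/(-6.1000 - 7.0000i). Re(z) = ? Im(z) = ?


Multiply by conjugate: (-5.6000 + 10.0000i)(-6.1000 + 7.0000i) / ((-6.1)^2 + (-7)^2)
Numerator real = -5.6*(-6.1) + 10*(-7) = -35.84
Numerator imag = 10*(-6.1) - (-5.6)*(-7) = -100.2
Denominator = 86.21
Re(z) = -35.84/86.21 = -0.4157
Im(z) = -100.2/86.21 = -1.1623

Re(z) = -0.4157, Im(z) = -1.1623


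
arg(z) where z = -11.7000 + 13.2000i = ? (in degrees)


Re = -11.7, Im = 13.2
arg = atan2(13.2, -11.7) = 131.5526 degrees

arg(z) = 131.5526 degrees


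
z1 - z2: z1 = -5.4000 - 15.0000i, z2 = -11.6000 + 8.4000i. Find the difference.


Real: -5.4 + 11.6 = 6.2
Imag: -15 - 8.4 = -23.4

6.2000 - 23.4000i


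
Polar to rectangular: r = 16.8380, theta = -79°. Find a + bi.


a = 16.8380*cos(-79°) = 16.8380*0.190809 = 3.2128
b = 16.8380*sin(-79°) = 16.8380*(-0.981627) = -16.5286

3.2128 - 16.5286i


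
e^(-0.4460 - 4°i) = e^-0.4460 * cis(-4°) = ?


e^-0.4460 = 0.6402
cos(-4°) = 0.99756
sin(-4°) = -0.0698
Real = 0.6402*0.99756 = 0.6386
Imag = 0.6402*(-0.0698) = -0.0447

0.6386 - 0.0447i


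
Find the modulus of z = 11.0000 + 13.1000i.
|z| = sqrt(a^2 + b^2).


|z| = sqrt(11^2 + 13.1^2) = sqrt(121 + 171.61) = sqrt(292.61) = 17.1058

|z| = 17.1058


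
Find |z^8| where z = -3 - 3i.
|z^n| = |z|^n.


|z| = sqrt(9+9) = sqrt(18) = 4.2426
|z^8| = |z|^8 = (sqrt(18))^8 = 18^4 = 104976

|z^8| = 104976


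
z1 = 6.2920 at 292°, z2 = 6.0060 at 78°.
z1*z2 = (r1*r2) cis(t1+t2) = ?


r = 6.2920 * 6.0060 = 37.7898
theta = 292° + 78° = 370° = 10° (mod 360)

37.7898 cis(10°)


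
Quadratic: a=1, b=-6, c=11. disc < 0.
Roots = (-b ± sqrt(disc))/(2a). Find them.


disc = (-6)^2 - 4*1*11 = 36 - 44 = -8
sqrt(|disc|) = sqrt(8) = 2.8284
Real part = 6/(2*1) = 3.0000
Imag part = 2.8284/(2*1) = 1.4142

3.0000 ± 1.4142i


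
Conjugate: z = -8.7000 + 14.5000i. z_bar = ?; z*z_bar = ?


z_bar = -8.7000 - 14.5000i
z*z_bar = (-8.7)^2 + 14.5^2 = 75.69 + 210.25 = 285.94

z_bar = -8.7000 - 14.5000i, z*z_bar = 285.94


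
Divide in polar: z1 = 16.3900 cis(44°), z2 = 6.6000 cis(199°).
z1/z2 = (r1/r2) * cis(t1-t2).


r = 16.3900 / 6.6000 = 2.4833
theta = 44° - 199° = -155° = 205° (mod 360)

2.4833 cis(205°)


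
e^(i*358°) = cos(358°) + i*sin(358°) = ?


cos(358°) = 0.9994
sin(358°) = -0.0349

e^(i*358°) = 0.9994 - 0.0349i


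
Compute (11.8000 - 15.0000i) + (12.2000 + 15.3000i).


Real: 11.8 + 12.2 = 24
Imag: -15 + 15.3 = 0.3

24.0000 + 0.3000i


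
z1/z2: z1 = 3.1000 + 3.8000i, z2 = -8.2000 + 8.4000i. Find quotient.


Conjugate of z2 = -8.2000 - 8.4000i
Numerator: (3.1000 + 3.8000i)(-8.2000 - 8.4000i) = 6.5000 - 57.2000i
Denominator: (-8.2)^2 + 8.4^2 = 137.8
Result = (6.5000 - 57.2000i)/137.8

0.0472 - 0.4151i


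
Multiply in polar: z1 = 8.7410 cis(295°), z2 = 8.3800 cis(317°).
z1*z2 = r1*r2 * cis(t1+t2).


r = 8.7410 * 8.3800 = 73.2496
theta = 295° + 317° = 612° = 252° (mod 360)

73.2496 cis(252°)


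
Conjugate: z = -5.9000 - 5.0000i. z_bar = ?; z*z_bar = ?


z_bar = -5.9000 + 5.0000i
z*z_bar = (-5.9)^2 + (-5)^2 = 34.81 + 25 = 59.81

z_bar = -5.9000 + 5.0000i, z*z_bar = 59.81


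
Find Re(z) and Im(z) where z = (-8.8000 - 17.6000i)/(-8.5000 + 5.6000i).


Multiply by conjugate: (-8.8000 - 17.6000i)(-8.5000 - 5.6000i) / ((-8.5)^2 + 5.6^2)
Numerator real = -8.8*(-8.5) - (17.6)*5.6 = -23.76
Numerator imag = -17.6*(-8.5) - (-8.8)*5.6 = 198.88
Denominator = 103.61
Re(z) = -23.76/103.61 = -0.2293
Im(z) = 198.88/103.61 = 1.9195

Re(z) = -0.2293, Im(z) = 1.9195


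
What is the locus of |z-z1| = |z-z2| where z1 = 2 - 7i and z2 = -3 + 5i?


Equal distances means the locus is the perpendicular bisector of z1 and z2.
Midpoint = ((2+(-3))/2, (-7+5)/2) = (-0.5000, -1.0000)

Perpendicular bisector through (-0.5000, -1.0000)


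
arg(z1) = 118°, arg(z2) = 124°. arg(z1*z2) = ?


arg(z1*z2) = 118° + 124° = 242°
Normalized to (-180°, 180°]: -118°

-118°


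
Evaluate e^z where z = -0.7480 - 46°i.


e^-0.7480 = 0.4733
cos(-46°) = 0.6947
sin(-46°) = -0.71934
Real = 0.4733*0.6947 = 0.3288
Imag = 0.4733*(-0.71934) = -0.3405

0.3288 - 0.3405i


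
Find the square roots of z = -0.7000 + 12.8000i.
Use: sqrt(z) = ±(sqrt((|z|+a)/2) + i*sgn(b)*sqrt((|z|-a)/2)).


|z| = sqrt(0.49+163.84) = 12.8191
sqrt((|z|+a)/2) = sqrt((12.8191+(-0.7))/2) = sqrt(6.0596) = 2.4616
sqrt((|z|-a)/2) = sqrt((12.8191-(-0.7))/2) = sqrt(6.7596) = 2.5999

±(2.4616 + 2.5999i) i.e. 2.4616 + 2.5999i and -2.4616 - 2.5999i


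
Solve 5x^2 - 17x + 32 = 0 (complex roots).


disc = (-17)^2 - 4*5*32 = 289 - 640 = -351
sqrt(|disc|) = sqrt(351) = 18.7350
Real part = 17/(2*5) = 1.7000
Imag part = 18.7350/(2*5) = 1.8735

1.7000 ± 1.8735i


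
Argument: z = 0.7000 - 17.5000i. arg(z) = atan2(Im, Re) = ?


Re = 0.7, Im = -17.5
arg = atan2(-17.5, 0.7) = -87.7094 degrees

arg(z) = -87.7094 degrees


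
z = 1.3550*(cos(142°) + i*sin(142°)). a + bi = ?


a = 1.3550*cos(142°) = 1.3550*(-0.78801) = -1.0678
b = 1.3550*sin(142°) = 1.3550*0.61566 = 0.8342

-1.0678 + 0.8342i


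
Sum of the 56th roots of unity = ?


The sum of all 56th roots of unity is 0.
Geometric series: (1 - w^56)/(1 - w) = (1-1)/(1-w) = 0 since w^56 = 1, w ≠ 1.
Alternatively: coefficient of z^55 in z^56 - 1 is 0.

0


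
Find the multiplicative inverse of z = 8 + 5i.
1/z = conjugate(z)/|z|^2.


|z|^2 = 64+25 = 89
1/z = (8 - 5i)/89

1/z = 0.0899 - 0.0562i


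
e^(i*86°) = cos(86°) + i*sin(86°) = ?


cos(86°) = 0.0698
sin(86°) = 0.9976

e^(i*86°) = 0.0698 + 0.9976i


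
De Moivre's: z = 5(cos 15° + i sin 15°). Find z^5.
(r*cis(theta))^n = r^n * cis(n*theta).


r^5 = 5^5 = 3125
n*theta = 5*15° = 75° = 75° (mod 360)
a = 3125*cos(75°) = 808.8095
b = 3125*sin(75°) = 3018.5182

3125 cis(75°) = 808.8095 + 3018.5182i


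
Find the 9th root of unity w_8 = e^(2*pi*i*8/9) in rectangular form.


Angle = 360*8/9 = 320°
a = cos(320°) = 0.7660
b = sin(320°) = -0.6428

0.7660 - 0.6428i


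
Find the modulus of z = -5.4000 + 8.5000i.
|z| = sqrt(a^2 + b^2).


|z| = sqrt((-5.4)^2 + 8.5^2) = sqrt(29.16 + 72.25) = sqrt(101.41) = 10.0703

|z| = 10.0703


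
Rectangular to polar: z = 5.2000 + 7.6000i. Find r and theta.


r = sqrt(27.04+57.76) = sqrt(84.8) = 9.2087
theta = atan2(7.6, 5.2) = 55.6197 degrees

r = 9.2087, theta = 55.6197 degrees


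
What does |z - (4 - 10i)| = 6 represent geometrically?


|z - z0| = r is a circle with center z0 and radius r.
Center = (4, -10), radius = 6

Circle with center (4, -10) and radius 6


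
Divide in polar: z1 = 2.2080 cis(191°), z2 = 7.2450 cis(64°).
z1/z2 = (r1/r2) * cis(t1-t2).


r = 2.2080 / 7.2450 = 0.3048
theta = 191° - 64° = 127° = 127° (mod 360)

0.3048 cis(127°)


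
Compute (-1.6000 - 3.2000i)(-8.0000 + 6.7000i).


Real = -1.6*(-8) - (-3.2)*6.7 = 12.8 - (-21.44) = 34.24
Imag = -1.6*6.7 - (8)*(-3.2) = -10.72 + 25.6 = 14.88

34.2400 + 14.8800i


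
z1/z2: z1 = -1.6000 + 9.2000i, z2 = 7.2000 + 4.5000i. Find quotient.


Conjugate of z2 = 7.2000 - 4.5000i
Numerator: (-1.6000 + 9.2000i)(7.2000 - 4.5000i) = 29.8800 + 73.4400i
Denominator: 7.2^2 + 4.5^2 = 72.09
Result = (29.8800 + 73.4400i)/72.09

0.4145 + 1.0187i


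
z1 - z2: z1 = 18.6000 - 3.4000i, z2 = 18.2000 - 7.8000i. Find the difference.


Real: 18.6 - 18.2 = 0.4
Imag: -3.4 + 7.8 = 4.4

0.4000 + 4.4000i


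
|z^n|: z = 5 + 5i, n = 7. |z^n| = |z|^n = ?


|z| = sqrt(25+25) = sqrt(50) = 7.0711
|z^7| = |z|^7 = (sqrt(50))^7 = 50^3 * sqrt(50) = 125000*sqrt(50)

|z^7| = 125000*sqrt(50) ≈ 883883.4765


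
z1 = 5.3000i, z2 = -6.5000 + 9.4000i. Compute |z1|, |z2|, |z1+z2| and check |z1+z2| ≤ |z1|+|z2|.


|z1| = sqrt(0^2 + 5.3^2) = sqrt(28.09) = 5.3000
|z2| = sqrt((-6.5)^2 + 9.4^2) = sqrt(130.61) = 11.4285
z1+z2 = -6.5000 + 14.7000i
|z1+z2| = sqrt(258.34) = 16.0730
|z1|+|z2| = 5.3000 + 11.4285 = 16.7285

|z1+z2| = 16.0730 ≤ |z1|+|z2| = 16.7285 (verified)


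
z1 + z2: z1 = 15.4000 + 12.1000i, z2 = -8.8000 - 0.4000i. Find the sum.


Real: 15.4 - 8.8 = 6.6
Imag: 12.1 - 0.4 = 11.7

6.6000 + 11.7000i


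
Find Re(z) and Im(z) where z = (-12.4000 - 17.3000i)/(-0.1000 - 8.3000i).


Multiply by conjugate: (-12.4000 - 17.3000i)(-0.1000 + 8.3000i) / ((-0.1)^2 + (-8.3)^2)
Numerator real = -12.4*(-0.1) - (17.3)*(-8.3) = 144.83
Numerator imag = -17.3*(-0.1) - (-12.4)*(-8.3) = -101.19
Denominator = 68.9
Re(z) = 144.83/68.9 = 2.1020
Im(z) = -101.19/68.9 = -1.4687

Re(z) = 2.1020, Im(z) = -1.4687


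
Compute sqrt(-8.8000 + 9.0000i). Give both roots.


|z| = sqrt(77.44+81) = 12.5873
sqrt((|z|+a)/2) = sqrt((12.5873+(-8.8))/2) = sqrt(1.8936) = 1.3761
sqrt((|z|-a)/2) = sqrt((12.5873-(-8.8))/2) = sqrt(10.6936) = 3.2701

±(1.3761 + 3.2701i) i.e. 1.3761 + 3.2701i and -1.3761 - 3.2701i


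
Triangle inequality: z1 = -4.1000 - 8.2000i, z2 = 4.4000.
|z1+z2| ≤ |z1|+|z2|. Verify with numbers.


|z1| = sqrt((-4.1)^2 + (-8.2)^2) = sqrt(84.05) = 9.1679
|z2| = sqrt(4.4^2 + 0^2) = sqrt(19.36) = 4.4000
z1+z2 = 0.3000 - 8.2000i
|z1+z2| = sqrt(67.33) = 8.2055
|z1|+|z2| = 9.1679 + 4.4000 = 13.5679

|z1+z2| = 8.2055 ≤ |z1|+|z2| = 13.5679 (verified)


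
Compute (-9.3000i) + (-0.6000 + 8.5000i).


Real: 0 - 0.6 = -0.6
Imag: -9.3 + 8.5 = -0.8

-0.6000 - 0.8000i


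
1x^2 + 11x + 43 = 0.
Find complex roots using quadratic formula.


disc = 11^2 - 4*1*43 = 121 - 172 = -51
sqrt(|disc|) = sqrt(51) = 7.1414
Real part = -11/(2*1) = -5.5000
Imag part = 7.1414/(2*1) = 3.5707

-5.5000 ± 3.5707i


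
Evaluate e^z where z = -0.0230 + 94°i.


e^-0.0230 = 0.9773
cos(94°) = -0.0698
sin(94°) = 0.99756
Real = 0.9773*(-0.0698) = -0.0682
Imag = 0.9773*0.99756 = 0.9749

-0.0682 + 0.9749i


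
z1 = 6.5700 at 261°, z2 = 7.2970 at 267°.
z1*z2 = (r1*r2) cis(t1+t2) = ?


r = 6.5700 * 7.2970 = 47.9413
theta = 261° + 267° = 528° = 168° (mod 360)

47.9413 cis(168°)
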